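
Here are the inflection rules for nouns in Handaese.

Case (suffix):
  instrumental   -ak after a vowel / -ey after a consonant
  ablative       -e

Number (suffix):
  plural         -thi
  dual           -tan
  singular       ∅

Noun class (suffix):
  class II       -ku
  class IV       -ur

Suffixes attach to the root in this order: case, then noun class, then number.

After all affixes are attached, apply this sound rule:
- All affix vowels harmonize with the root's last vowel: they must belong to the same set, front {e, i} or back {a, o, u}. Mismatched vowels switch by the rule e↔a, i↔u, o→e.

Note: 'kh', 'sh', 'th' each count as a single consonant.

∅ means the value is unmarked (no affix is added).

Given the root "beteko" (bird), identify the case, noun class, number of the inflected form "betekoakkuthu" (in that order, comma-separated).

Segment: beteko-ak-ku-thi.
case: -ak/ey → instrumental.
noun class: -ku → class II.
number: -thi → plural.

instrumental, class II, plural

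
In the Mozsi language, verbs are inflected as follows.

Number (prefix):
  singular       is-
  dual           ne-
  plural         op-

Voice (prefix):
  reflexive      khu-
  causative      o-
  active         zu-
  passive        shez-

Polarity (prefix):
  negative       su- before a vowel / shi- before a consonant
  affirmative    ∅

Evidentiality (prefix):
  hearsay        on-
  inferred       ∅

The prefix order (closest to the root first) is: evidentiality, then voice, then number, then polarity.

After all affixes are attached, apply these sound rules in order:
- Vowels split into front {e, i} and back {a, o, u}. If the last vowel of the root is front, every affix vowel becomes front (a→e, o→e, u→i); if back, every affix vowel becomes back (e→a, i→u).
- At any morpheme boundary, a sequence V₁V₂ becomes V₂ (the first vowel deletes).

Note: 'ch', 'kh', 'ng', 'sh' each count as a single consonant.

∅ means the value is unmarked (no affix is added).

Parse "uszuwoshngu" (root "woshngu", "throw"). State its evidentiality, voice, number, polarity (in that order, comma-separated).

inferred, active, singular, affirmative

Segment: is-zu-woshngu.
evidentiality: ∅ → inferred.
voice: zu- → active.
number: is- → singular.
polarity: ∅ → affirmative.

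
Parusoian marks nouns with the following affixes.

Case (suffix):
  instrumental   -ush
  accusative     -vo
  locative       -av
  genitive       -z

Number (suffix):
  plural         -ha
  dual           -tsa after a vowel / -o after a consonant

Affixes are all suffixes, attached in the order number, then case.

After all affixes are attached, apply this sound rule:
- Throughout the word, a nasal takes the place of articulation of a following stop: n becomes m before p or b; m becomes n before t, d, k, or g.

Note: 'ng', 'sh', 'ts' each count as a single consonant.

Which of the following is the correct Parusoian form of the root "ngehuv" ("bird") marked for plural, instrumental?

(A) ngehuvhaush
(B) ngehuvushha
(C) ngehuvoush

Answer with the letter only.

A

Attach number plural -ha → ngehuvha.
Attach case instrumental -ush → ngehuvhaush.
Nasal assimilation: no change.
So the correct form is ngehuvhaush, option (A).
(C) ngehuvoush is wrong: it uses dual instead of plural for number.
(B) ngehuvushha is wrong: it has the affixes in the wrong order.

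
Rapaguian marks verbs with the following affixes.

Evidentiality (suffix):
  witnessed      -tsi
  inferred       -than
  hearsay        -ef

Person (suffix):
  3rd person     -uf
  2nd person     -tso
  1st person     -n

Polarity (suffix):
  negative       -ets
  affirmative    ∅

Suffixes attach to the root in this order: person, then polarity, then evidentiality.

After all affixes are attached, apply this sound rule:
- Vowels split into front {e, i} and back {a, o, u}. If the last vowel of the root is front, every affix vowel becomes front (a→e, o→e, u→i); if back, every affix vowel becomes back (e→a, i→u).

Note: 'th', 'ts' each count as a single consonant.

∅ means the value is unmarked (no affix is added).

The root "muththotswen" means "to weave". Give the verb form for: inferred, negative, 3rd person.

Attach person 3rd person -uf → muththotswenuf.
Attach polarity negative -ets → muththotswenufets.
Attach evidentiality inferred -than → muththotswenufetsthan.
Apply vowel harmony: muththotswenufetsthan → muththotswenifetsthen.

muththotswenifetsthen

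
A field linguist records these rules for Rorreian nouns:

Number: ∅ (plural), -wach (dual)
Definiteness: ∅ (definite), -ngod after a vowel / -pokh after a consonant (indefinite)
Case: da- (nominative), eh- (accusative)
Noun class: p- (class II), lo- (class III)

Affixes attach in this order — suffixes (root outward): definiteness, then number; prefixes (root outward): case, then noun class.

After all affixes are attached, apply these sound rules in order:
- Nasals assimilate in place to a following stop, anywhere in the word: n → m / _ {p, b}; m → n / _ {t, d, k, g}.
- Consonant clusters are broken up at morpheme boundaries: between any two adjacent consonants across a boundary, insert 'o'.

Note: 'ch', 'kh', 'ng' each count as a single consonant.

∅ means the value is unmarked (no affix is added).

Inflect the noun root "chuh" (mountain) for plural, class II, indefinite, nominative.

Attach definiteness indefinite -pokh (after consonant 'h') → chuhpokh.
number = plural: zero marking, form stays chuhpokh.
Attach case nominative da- → dachuhpokh.
Attach noun class class II p- → pdachuhpokh.
Nasal assimilation: no change.
Apply epenthesis: pdachuhpokh → podachuhopokh.

podachuhopokh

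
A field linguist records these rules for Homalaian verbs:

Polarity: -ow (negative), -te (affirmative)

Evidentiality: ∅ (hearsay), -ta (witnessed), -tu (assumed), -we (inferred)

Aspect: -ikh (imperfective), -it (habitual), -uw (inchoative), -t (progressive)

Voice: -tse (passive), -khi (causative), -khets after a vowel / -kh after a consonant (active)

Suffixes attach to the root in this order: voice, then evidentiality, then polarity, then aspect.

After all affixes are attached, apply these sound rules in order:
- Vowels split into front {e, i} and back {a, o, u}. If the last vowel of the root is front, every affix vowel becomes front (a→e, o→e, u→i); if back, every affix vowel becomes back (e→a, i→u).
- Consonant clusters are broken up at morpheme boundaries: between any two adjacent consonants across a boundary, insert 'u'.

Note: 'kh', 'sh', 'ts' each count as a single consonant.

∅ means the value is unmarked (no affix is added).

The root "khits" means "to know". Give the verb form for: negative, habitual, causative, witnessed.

khitsukhiteewit

Attach voice causative -khi → khitskhi.
Attach evidentiality witnessed -ta → khitskhita.
Attach polarity negative -ow → khitskhitaow.
Attach aspect habitual -it → khitskhitaowit.
Apply vowel harmony: khitskhitaowit → khitskhiteewit.
Apply epenthesis: khitskhiteewit → khitsukhiteewit.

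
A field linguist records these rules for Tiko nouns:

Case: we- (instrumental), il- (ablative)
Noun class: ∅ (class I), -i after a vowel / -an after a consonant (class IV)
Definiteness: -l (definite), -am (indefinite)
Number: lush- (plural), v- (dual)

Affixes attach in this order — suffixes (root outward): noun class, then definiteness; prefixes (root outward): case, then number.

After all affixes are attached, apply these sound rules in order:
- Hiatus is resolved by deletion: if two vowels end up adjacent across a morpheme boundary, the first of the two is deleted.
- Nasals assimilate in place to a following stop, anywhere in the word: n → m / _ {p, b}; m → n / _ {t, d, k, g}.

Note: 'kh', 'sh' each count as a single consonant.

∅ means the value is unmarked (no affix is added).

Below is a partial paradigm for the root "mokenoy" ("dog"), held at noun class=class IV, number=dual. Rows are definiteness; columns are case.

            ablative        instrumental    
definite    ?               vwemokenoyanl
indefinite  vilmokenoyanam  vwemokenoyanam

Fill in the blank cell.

Attach case ablative il- → ilmokenoy.
Attach noun class class IV -an (after consonant 'y') → ilmokenoyan.
Attach definiteness definite -l → ilmokenoyanl.
Attach number dual v- → vilmokenoyanl.
Vowel deletion: no change.
Nasal assimilation: no change.

vilmokenoyanl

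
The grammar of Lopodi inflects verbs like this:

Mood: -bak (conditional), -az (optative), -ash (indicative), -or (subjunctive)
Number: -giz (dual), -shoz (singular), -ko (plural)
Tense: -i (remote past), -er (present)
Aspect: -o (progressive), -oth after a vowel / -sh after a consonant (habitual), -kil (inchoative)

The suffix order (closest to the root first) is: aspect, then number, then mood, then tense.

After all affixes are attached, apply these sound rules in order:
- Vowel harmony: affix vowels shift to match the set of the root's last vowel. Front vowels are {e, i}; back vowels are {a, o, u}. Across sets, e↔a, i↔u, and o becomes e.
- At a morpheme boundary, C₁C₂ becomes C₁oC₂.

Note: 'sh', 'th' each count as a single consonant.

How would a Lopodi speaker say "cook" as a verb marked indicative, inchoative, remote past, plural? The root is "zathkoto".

Attach aspect inchoative -kil → zathkotokil.
Attach number plural -ko → zathkotokilko.
Attach mood indicative -ash → zathkotokilkoash.
Attach tense remote past -i → zathkotokilkoashi.
Apply vowel harmony: zathkotokilkoashi → zathkotokulkoashu.
Apply epenthesis: zathkotokulkoashu → zathkotokulokoashu.

zathkotokulokoashu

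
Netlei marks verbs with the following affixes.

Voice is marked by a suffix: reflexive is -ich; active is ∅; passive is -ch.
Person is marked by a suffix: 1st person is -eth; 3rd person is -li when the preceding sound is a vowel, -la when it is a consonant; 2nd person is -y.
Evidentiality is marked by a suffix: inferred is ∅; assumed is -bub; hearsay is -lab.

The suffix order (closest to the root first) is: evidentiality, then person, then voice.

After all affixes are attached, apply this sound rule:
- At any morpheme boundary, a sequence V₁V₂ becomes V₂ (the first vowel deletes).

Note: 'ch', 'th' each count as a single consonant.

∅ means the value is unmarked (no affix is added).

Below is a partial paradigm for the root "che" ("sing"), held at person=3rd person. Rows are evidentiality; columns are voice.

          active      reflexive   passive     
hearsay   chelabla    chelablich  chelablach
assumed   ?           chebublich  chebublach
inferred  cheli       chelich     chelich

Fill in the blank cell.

Attach evidentiality assumed -bub → chebub.
Attach person 3rd person -la (after consonant 'b') → chebubla.
voice = active: zero marking, form stays chebubla.
Vowel deletion: no change.

chebubla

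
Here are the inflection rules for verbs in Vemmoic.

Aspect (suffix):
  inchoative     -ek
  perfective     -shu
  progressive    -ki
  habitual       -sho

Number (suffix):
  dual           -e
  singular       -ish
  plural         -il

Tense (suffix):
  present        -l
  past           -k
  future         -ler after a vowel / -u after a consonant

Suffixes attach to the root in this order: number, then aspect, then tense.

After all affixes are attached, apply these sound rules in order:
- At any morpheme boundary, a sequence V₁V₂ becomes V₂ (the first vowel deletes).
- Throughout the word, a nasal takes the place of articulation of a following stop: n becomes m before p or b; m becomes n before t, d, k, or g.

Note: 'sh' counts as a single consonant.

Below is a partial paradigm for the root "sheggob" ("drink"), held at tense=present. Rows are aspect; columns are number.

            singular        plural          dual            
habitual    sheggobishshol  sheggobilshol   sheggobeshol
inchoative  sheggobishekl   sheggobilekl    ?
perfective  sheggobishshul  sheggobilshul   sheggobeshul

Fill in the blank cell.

sheggobekl

Attach number dual -e → sheggobe.
Attach aspect inchoative -ek → sheggobeek.
Attach tense present -l → sheggobeekl.
Apply vowel deletion: sheggobeekl → sheggobekl.
Nasal assimilation: no change.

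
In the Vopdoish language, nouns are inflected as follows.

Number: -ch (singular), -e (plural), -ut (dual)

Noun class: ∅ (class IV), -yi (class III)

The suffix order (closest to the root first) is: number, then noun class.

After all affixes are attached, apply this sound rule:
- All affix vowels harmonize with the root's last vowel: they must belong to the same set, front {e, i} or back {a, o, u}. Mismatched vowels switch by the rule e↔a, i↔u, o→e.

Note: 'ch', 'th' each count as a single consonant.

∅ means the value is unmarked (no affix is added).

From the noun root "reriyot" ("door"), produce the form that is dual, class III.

Attach number dual -ut → reriyotut.
Attach noun class class III -yi → reriyotutyi.
Apply vowel harmony: reriyotutyi → reriyotutyu.

reriyotutyu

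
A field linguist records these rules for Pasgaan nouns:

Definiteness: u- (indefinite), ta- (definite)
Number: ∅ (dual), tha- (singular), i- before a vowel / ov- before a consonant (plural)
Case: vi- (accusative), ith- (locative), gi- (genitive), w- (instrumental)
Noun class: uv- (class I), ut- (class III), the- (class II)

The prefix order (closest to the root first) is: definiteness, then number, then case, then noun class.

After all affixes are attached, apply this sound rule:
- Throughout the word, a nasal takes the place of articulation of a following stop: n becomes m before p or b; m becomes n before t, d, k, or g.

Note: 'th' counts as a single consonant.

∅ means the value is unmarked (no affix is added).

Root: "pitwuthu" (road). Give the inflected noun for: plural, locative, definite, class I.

uvithovtapitwuthu

Attach definiteness definite ta- → tapitwuthu.
Attach number plural ov- (before consonant 't') → ovtapitwuthu.
Attach case locative ith- → ithovtapitwuthu.
Attach noun class class I uv- → uvithovtapitwuthu.
Nasal assimilation: no change.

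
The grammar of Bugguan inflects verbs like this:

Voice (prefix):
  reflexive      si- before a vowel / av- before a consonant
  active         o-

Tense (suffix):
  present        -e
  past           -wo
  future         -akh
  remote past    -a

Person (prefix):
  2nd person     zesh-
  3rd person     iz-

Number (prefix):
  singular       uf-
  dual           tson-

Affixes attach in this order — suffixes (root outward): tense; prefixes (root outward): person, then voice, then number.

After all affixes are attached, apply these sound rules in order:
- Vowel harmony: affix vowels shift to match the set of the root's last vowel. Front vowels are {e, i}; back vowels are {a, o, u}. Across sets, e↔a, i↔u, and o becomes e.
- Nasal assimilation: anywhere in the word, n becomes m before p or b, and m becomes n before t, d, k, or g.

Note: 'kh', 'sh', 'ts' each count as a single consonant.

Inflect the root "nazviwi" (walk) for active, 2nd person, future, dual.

tsenezeshnazviwiekh

Attach person 2nd person zesh- → zeshnazviwi.
Attach voice active o- → ozeshnazviwi.
Attach number dual tson- → tsonozeshnazviwi.
Attach tense future -akh → tsonozeshnazviwiakh.
Apply vowel harmony: tsonozeshnazviwiakh → tsenezeshnazviwiekh.
Nasal assimilation: no change.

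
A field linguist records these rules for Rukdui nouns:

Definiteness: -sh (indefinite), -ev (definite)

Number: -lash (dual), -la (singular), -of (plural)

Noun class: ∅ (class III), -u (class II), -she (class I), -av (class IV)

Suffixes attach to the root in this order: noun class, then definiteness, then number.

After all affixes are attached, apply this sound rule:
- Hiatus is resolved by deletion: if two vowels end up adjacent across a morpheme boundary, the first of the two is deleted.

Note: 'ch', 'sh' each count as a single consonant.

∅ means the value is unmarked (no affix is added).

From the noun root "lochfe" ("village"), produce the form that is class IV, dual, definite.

lochfavevlash

Attach noun class class IV -av → lochfeav.
Attach definiteness definite -ev → lochfeavev.
Attach number dual -lash → lochfeavevlash.
Apply vowel deletion: lochfeavevlash → lochfavevlash.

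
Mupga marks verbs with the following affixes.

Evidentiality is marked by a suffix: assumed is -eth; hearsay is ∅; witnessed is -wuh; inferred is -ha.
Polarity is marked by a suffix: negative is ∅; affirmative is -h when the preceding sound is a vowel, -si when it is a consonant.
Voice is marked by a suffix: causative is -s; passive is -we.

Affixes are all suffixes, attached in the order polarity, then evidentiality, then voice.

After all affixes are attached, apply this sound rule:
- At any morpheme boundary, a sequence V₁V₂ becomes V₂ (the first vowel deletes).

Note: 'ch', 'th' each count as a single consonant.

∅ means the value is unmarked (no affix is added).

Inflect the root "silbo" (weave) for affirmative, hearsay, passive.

Attach polarity affirmative -h (after vowel 'o') → silboh.
evidentiality = hearsay: zero marking, form stays silboh.
Attach voice passive -we → silbohwe.
Vowel deletion: no change.

silbohwe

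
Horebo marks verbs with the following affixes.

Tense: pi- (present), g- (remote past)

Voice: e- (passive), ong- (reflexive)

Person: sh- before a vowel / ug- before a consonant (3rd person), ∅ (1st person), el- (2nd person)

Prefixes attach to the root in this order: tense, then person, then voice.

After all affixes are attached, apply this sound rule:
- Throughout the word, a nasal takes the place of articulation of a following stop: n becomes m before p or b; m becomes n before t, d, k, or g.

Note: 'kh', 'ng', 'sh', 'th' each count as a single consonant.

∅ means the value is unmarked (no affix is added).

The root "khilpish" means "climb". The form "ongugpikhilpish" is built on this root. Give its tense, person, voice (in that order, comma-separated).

present, 3rd person, reflexive

Segment: ong-ug-pi-khilpish.
tense: pi- → present.
person: sh/ug- → 3rd person.
voice: ong- → reflexive.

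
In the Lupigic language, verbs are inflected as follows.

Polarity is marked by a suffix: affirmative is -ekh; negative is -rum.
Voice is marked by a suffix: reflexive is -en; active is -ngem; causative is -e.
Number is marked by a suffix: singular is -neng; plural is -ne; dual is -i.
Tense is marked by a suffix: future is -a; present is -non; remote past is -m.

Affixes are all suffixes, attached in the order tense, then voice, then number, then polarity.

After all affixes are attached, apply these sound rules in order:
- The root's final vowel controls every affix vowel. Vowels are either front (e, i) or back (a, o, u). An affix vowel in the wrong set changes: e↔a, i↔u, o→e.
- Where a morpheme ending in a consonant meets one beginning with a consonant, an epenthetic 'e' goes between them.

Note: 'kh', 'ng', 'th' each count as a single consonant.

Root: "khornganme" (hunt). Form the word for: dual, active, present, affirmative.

khornganmenenengemiekh

Attach tense present -non → khornganmenon.
Attach voice active -ngem → khornganmenonngem.
Attach number dual -i → khornganmenonngemi.
Attach polarity affirmative -ekh → khornganmenonngemiekh.
Apply vowel harmony: khornganmenonngemiekh → khornganmenenngemiekh.
Apply epenthesis: khornganmenenngemiekh → khornganmenenengemiekh.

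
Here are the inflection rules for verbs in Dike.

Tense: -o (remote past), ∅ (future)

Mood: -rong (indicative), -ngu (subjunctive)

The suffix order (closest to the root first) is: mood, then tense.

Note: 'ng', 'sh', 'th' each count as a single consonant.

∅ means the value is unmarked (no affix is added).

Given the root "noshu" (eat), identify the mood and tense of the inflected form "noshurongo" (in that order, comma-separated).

Segment: noshu-rong-o.
mood: -rong → indicative.
tense: -o → remote past.

indicative, remote past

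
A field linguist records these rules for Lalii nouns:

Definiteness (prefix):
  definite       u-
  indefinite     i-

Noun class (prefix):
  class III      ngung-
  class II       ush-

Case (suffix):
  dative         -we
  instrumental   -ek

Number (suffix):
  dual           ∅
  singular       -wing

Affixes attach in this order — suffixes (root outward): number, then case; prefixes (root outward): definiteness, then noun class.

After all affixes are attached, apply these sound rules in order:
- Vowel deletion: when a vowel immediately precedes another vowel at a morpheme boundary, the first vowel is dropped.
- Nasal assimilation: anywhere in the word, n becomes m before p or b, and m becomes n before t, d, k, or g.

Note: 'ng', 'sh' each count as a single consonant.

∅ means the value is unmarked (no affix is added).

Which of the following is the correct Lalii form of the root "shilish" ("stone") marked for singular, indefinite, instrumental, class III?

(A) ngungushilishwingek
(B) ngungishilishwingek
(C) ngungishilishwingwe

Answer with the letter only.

B

Attach definiteness indefinite i- → ishilish.
Attach number singular -wing → ishilishwing.
Attach case instrumental -ek → ishilishwingek.
Attach noun class class III ngung- → ngungishilishwingek.
Vowel deletion: no change.
Nasal assimilation: no change.
So the correct form is ngungishilishwingek, option (B).
(A) ngungushilishwingek is wrong: it uses definite instead of indefinite for definiteness.
(C) ngungishilishwingwe is wrong: it uses dative instead of instrumental for case.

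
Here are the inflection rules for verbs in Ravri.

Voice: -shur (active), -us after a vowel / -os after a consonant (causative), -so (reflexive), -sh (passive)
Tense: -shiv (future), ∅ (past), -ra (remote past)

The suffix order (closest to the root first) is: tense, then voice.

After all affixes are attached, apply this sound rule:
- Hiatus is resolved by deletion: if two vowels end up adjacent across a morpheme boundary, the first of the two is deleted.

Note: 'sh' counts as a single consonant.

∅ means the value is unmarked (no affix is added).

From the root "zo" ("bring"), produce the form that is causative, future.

Attach tense future -shiv → zoshiv.
Attach voice causative -os (after consonant 'v') → zoshivos.
Vowel deletion: no change.

zoshivos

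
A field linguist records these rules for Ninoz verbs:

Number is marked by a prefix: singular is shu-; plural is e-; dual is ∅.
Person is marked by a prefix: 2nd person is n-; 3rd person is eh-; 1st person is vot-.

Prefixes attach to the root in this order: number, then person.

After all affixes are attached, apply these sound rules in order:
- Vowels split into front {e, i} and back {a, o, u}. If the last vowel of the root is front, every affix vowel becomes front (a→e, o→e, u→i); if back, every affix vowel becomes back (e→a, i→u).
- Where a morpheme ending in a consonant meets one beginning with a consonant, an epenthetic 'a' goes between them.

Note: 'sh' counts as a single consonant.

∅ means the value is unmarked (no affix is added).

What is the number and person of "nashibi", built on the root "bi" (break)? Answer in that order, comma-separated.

singular, 2nd person

Segment: n-shu-bi.
number: shu- → singular.
person: n- → 2nd person.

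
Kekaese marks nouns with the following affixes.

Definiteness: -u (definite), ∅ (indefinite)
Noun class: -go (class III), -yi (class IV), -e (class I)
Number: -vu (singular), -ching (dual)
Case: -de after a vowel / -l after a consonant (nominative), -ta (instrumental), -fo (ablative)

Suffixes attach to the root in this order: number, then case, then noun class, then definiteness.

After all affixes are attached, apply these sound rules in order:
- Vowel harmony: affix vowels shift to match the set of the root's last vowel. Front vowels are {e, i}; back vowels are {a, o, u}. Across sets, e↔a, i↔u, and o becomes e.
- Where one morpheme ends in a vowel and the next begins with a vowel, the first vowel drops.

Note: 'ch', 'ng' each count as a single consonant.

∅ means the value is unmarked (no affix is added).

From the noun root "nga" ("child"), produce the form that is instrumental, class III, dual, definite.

ngachungtagu

Attach number dual -ching → ngaching.
Attach case instrumental -ta → ngachingta.
Attach noun class class III -go → ngachingtago.
Attach definiteness definite -u → ngachingtagou.
Apply vowel harmony: ngachingtagou → ngachungtagou.
Apply vowel deletion: ngachungtagou → ngachungtagu.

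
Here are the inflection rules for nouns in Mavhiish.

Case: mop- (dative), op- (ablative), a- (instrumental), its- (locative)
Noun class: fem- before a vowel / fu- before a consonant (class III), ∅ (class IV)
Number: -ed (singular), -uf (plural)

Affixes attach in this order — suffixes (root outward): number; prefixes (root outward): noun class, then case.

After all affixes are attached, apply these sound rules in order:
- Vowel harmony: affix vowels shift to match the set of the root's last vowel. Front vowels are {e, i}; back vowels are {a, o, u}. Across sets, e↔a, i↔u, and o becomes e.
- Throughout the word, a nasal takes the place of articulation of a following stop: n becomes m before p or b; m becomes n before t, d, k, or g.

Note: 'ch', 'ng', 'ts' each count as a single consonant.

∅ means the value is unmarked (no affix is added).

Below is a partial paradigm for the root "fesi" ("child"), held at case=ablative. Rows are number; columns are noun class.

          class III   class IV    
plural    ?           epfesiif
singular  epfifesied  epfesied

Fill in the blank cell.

Attach noun class class III fu- (before consonant 'f') → fufesi.
Attach number plural -uf → fufesiuf.
Attach case ablative op- → opfufesiuf.
Apply vowel harmony: opfufesiuf → epfifesiif.
Nasal assimilation: no change.

epfifesiif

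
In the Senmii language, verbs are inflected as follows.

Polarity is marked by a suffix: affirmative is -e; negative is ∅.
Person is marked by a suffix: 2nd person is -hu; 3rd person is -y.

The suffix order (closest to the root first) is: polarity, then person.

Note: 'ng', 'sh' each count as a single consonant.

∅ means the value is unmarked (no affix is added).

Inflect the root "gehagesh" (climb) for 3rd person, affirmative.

Attach polarity affirmative -e → gehageshe.
Attach person 3rd person -y → gehageshey.

gehageshey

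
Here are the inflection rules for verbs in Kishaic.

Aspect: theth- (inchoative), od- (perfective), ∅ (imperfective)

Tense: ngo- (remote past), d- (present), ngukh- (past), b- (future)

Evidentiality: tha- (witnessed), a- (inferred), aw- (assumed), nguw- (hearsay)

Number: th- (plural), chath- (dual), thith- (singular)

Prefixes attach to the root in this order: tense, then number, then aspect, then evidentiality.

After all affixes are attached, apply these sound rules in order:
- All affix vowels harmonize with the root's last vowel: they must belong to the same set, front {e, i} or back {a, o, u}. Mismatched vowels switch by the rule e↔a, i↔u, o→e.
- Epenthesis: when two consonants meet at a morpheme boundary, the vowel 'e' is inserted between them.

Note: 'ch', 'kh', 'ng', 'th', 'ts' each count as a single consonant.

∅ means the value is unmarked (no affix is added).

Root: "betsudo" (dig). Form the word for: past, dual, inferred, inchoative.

athathechathengukhebetsudo

Attach tense past ngukh- → ngukhbetsudo.
Attach number dual chath- → chathngukhbetsudo.
Attach aspect inchoative theth- → thethchathngukhbetsudo.
Attach evidentiality inferred a- → athethchathngukhbetsudo.
Apply vowel harmony: athethchathngukhbetsudo → athathchathngukhbetsudo.
Apply epenthesis: athathchathngukhbetsudo → athathechathengukhebetsudo.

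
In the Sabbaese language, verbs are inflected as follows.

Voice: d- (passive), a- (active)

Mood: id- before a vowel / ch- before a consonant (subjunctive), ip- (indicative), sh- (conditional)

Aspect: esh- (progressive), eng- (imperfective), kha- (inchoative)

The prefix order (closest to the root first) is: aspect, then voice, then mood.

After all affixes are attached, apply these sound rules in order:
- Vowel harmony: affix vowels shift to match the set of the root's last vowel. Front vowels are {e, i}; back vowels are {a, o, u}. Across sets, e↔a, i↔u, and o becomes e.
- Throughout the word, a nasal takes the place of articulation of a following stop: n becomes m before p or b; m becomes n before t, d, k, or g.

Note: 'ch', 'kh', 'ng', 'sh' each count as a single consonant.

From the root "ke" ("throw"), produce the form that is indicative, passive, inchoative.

ipdkheke

Attach aspect inchoative kha- → khake.
Attach voice passive d- → dkhake.
Attach mood indicative ip- → ipdkhake.
Apply vowel harmony: ipdkhake → ipdkheke.
Nasal assimilation: no change.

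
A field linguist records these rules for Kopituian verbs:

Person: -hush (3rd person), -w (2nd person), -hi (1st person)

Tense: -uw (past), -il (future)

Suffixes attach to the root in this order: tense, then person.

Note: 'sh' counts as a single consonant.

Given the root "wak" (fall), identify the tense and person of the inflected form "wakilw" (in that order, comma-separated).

future, 2nd person

Segment: wak-il-w.
tense: -il → future.
person: -w → 2nd person.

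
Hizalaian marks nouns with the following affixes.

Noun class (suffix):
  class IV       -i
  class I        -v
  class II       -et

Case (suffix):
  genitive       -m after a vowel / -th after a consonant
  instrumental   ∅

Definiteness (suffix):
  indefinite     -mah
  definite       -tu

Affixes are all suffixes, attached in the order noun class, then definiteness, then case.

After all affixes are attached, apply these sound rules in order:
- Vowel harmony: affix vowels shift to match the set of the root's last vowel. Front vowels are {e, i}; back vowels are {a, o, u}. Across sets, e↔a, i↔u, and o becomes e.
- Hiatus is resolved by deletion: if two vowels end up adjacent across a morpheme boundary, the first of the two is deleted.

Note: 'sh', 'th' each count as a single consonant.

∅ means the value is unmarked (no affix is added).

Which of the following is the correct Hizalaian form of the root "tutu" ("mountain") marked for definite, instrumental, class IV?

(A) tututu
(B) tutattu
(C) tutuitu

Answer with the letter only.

Attach noun class class IV -i → tutui.
Attach definiteness definite -tu → tutuitu.
case = instrumental: zero marking, form stays tutuitu.
Apply vowel harmony: tutuitu → tutuutu.
Apply vowel deletion: tutuutu → tututu.
So the correct form is tututu, option (A).
(B) tutattu is wrong: it uses class II instead of class IV for noun class.
(C) tutuitu is wrong: it fails to apply the sound rule(s).

A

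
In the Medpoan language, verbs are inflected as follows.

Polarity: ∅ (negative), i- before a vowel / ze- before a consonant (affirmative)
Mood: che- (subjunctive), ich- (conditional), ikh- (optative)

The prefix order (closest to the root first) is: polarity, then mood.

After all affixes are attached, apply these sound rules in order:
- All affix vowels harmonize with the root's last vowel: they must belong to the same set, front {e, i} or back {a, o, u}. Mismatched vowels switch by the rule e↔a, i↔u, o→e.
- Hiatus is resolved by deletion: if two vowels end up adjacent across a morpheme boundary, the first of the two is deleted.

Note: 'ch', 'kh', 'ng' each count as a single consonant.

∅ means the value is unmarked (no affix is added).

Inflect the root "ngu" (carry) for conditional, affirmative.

uchzangu

Attach polarity affirmative ze- (before consonant 'ng') → zengu.
Attach mood conditional ich- → ichzengu.
Apply vowel harmony: ichzengu → uchzangu.
Vowel deletion: no change.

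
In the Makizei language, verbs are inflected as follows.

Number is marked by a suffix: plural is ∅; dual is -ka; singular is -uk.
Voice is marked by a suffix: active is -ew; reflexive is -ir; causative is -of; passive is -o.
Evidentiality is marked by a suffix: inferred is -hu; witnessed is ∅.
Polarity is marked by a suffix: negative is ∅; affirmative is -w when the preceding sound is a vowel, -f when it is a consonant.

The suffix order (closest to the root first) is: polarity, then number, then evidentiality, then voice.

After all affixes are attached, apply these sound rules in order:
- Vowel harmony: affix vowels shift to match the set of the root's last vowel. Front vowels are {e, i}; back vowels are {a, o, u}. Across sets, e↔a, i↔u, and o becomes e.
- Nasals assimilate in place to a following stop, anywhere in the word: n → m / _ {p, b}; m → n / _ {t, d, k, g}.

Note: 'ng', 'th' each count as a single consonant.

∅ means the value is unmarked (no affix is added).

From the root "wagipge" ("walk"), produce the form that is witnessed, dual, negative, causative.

polarity = negative: zero marking, form stays wagipge.
Attach number dual -ka → wagipgeka.
evidentiality = witnessed: zero marking, form stays wagipgeka.
Attach voice causative -of → wagipgekaof.
Apply vowel harmony: wagipgekaof → wagipgekeef.
Nasal assimilation: no change.

wagipgekeef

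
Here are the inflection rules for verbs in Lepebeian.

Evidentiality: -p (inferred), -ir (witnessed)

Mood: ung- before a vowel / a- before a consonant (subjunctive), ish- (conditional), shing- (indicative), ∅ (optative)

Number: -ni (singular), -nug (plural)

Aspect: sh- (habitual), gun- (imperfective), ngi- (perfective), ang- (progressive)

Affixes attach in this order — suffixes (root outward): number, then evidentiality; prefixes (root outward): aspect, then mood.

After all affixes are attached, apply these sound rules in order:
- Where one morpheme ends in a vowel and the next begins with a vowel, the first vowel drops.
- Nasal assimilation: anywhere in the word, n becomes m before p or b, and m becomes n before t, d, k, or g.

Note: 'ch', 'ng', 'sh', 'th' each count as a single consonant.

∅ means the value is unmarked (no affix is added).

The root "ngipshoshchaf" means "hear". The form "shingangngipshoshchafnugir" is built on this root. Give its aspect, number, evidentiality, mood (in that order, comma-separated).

Segment: shing-ang-ngipshoshchaf-nug-ir.
aspect: ang- → progressive.
number: -nug → plural.
evidentiality: -ir → witnessed.
mood: shing- → indicative.

progressive, plural, witnessed, indicative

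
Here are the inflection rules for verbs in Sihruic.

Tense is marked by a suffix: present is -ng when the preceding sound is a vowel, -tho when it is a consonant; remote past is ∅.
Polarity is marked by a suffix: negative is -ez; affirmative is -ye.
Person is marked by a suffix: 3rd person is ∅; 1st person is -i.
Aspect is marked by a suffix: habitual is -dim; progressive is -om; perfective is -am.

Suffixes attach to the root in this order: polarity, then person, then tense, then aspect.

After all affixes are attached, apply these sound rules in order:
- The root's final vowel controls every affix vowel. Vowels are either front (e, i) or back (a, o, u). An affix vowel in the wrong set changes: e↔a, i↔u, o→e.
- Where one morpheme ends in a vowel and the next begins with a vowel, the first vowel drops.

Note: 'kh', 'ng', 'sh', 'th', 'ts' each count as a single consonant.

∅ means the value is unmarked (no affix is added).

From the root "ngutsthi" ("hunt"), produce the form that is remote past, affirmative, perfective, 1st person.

ngutsthiyem

Attach polarity affirmative -ye → ngutsthiye.
Attach person 1st person -i → ngutsthiyei.
tense = remote past: zero marking, form stays ngutsthiyei.
Attach aspect perfective -am → ngutsthiyeiam.
Apply vowel harmony: ngutsthiyeiam → ngutsthiyeiem.
Apply vowel deletion: ngutsthiyeiem → ngutsthiyem.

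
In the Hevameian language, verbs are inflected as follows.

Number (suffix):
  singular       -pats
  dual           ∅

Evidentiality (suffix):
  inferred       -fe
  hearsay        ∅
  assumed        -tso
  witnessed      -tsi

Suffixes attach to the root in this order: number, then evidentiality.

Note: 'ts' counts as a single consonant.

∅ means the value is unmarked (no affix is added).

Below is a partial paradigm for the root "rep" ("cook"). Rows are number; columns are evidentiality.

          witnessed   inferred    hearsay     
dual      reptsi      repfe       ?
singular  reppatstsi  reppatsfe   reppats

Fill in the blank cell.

rep

number = dual: zero marking, form stays rep.
evidentiality = hearsay: zero marking, form stays rep.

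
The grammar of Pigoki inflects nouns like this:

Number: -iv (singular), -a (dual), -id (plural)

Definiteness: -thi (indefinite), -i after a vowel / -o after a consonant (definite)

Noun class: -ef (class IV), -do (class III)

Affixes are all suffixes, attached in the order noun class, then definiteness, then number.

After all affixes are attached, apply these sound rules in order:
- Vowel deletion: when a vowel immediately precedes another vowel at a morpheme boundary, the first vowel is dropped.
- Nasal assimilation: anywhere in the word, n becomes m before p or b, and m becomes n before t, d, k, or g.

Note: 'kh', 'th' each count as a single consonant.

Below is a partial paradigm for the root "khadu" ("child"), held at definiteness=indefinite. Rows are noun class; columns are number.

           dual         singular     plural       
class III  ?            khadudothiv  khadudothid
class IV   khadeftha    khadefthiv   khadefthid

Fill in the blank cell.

Attach noun class class III -do → khadudo.
Attach definiteness indefinite -thi → khadudothi.
Attach number dual -a → khadudothia.
Apply vowel deletion: khadudothia → khadudotha.
Nasal assimilation: no change.

khadudotha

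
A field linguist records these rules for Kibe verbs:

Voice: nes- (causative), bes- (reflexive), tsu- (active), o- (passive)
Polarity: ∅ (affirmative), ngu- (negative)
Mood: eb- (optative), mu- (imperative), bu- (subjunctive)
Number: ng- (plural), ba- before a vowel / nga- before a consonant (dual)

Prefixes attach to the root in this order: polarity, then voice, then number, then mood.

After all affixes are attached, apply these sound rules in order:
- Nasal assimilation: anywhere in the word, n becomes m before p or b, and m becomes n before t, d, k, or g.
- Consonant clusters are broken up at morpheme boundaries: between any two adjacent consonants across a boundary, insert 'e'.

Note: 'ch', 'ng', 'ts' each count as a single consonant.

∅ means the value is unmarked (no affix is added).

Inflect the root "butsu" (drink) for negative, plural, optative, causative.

ebengenesengubutsu

Attach polarity negative ngu- → ngubutsu.
Attach voice causative nes- → nesngubutsu.
Attach number plural ng- → ngnesngubutsu.
Attach mood optative eb- → ebngnesngubutsu.
Nasal assimilation: no change.
Apply epenthesis: ebngnesngubutsu → ebengenesengubutsu.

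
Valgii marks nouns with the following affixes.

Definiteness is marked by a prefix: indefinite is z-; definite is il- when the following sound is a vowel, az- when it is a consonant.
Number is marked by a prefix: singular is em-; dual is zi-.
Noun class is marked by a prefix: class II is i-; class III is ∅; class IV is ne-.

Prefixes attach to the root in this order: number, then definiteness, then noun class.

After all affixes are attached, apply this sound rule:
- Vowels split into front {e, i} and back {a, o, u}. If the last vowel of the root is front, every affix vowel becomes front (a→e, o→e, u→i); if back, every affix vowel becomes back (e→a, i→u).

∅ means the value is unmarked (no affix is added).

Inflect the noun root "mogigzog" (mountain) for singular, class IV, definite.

Attach number singular em- → emmogigzog.
Attach definiteness definite il- (before vowel 'e') → ilemmogigzog.
Attach noun class class IV ne- → neilemmogigzog.
Apply vowel harmony: neilemmogigzog → naulammogigzog.

naulammogigzog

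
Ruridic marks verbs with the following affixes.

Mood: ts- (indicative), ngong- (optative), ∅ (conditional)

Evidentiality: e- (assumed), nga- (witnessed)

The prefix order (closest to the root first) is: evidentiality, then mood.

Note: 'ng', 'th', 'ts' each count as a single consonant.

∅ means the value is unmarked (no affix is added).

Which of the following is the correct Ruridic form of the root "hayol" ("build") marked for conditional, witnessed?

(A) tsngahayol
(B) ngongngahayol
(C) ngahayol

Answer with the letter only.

C

Attach evidentiality witnessed nga- → ngahayol.
mood = conditional: zero marking, form stays ngahayol.
So the correct form is ngahayol, option (C).
(B) ngongngahayol is wrong: it uses optative instead of conditional for mood.
(A) tsngahayol is wrong: it uses indicative instead of conditional for mood.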